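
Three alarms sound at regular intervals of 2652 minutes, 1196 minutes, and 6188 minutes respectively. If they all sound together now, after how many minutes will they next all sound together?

426972 minutes

They coincide at every common multiple of the periods; the first is the LCM.
2652 = 2^2 × 3 × 13 × 17
1196 = 2^2 × 13 × 23
6188 = 2^2 × 7 × 13 × 17
LCM(2652, 1196, 6188) = 2^2 × 3 × 7 × 13 × 17 × 23 = 426972.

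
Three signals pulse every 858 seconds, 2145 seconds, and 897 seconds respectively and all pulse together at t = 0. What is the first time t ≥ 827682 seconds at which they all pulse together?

Joint pulses occur at multiples of LCM(858, 2145, 897).
858 = 2 × 3 × 11 × 13
2145 = 3 × 5 × 11 × 13
897 = 3 × 13 × 23
LCM(858, 2145, 897) = 2 × 3 × 5 × 11 × 13 × 23 = 98670.
Smallest multiple of 98670 that is ≥ 827682: ⌈827682/98670⌉ × 98670 = 9 × 98670 = 888030.

888030 seconds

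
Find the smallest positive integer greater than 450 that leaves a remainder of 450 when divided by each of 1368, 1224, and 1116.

N − 450 must be a common multiple of 1368, 1224, and 1116.
1368 = 2^3 × 3^2 × 19
1224 = 2^3 × 3^2 × 17
1116 = 2^2 × 3^2 × 31
LCM(1368, 1224, 1116) = 2^3 × 3^2 × 17 × 19 × 31 = 720936.
Smallest N > 450 is LCM + 450 = 720936 + 450 = 721386.

721386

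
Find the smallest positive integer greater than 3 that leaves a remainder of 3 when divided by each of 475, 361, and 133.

63178

N − 3 must be a common multiple of 475, 361, and 133.
475 = 5^2 × 19
361 = 19^2
133 = 7 × 19
LCM(475, 361, 133) = 5^2 × 7 × 19^2 = 63175.
Smallest N > 3 is LCM + 3 = 63175 + 3 = 63178.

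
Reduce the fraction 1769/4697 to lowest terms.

29/77

1769 = 29 × 61
4697 = 7 × 11 × 61
gcd(1769, 4697) = 61.
Divide numerator and denominator by 61: 1769/4697 = 29/77.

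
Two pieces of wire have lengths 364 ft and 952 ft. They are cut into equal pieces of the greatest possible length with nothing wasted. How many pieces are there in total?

Piece length = gcd(364, 952).
364 = 2^2 × 7 × 13
952 = 2^3 × 7 × 17
gcd(364, 952) = 2^2 × 7 = 28.
Total pieces = 364/28 + 952/28 = 13 + 34 = 47.

47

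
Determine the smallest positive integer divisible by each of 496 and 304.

496 = 2^4 × 31
304 = 2^4 × 19
LCM(496, 304) = 2^4 × 19 × 31 = 9424.

9424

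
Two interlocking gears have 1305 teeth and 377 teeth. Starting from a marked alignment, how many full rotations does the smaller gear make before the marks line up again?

All finish a whole number of cycles simultaneously at t = LCM of the periods.
1305 = 3^2 × 5 × 29
377 = 13 × 29
LCM(1305, 377) = 3^2 × 5 × 13 × 29 = 16965.
Rotations for period 377: 16965 / 377 = 45.

45 rotations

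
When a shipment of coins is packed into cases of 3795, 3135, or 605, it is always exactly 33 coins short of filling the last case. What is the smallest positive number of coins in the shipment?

Being 33 short of a full case of size k means N ≡ −33 (mod k), i.e. N + 33 is a multiple of each size.
3795 = 3 × 5 × 11 × 23
3135 = 3 × 5 × 11 × 19
605 = 5 × 11^2
LCM(3795, 3135, 605) = 3 × 5 × 11^2 × 19 × 23 = 793155.
Smallest positive N is 793155 − 33 = 793122.

793122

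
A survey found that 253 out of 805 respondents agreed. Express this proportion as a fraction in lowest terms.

253 = 11 × 23
805 = 5 × 7 × 23
gcd(253, 805) = 23.
Divide numerator and denominator by 23: 253/805 = 11/35.

11/35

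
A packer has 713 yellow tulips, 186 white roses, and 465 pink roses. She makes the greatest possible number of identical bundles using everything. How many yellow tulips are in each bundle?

Number of bundles = gcd(713, 186, 465).
713 = 23 × 31
186 = 2 × 3 × 31
465 = 3 × 5 × 31
gcd(713, 186, 465) = 31.
yellow tulips per bundle = 713 / 31 = 23.

23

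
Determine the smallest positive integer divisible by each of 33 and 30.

330

33 = 3 × 11
30 = 2 × 3 × 5
LCM(33, 30) = 2 × 3 × 5 × 11 = 330.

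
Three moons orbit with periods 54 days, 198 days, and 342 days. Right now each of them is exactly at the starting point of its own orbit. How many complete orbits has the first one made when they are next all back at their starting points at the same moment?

All finish a whole number of cycles simultaneously at t = LCM of the periods.
54 = 2 × 3^3
198 = 2 × 3^2 × 11
342 = 2 × 3^2 × 19
LCM(54, 198, 342) = 2 × 3^3 × 11 × 19 = 11286.
Orbits for period 54: 11286 / 54 = 209.

209 orbits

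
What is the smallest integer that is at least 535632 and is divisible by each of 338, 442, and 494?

The integer must be a common multiple of 338, 442, and 494, so a multiple of their LCM.
338 = 2 × 13^2
442 = 2 × 13 × 17
494 = 2 × 13 × 19
LCM(338, 442, 494) = 2 × 13^2 × 17 × 19 = 109174.
Smallest multiple of 109174 that is ≥ 535632: ⌈535632/109174⌉ × 109174 = 5 × 109174 = 545870.

545870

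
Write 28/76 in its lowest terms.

28 = 2^2 × 7
76 = 2^2 × 19
gcd(28, 76) = 2^2 = 4.
Divide numerator and denominator by 4: 28/76 = 7/19.

7/19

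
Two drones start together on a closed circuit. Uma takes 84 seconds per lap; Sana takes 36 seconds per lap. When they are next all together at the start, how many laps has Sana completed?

7 laps

All finish a whole number of cycles simultaneously at t = LCM of the periods.
84 = 2^2 × 3 × 7
36 = 2^2 × 3^2
LCM(84, 36) = 2^2 × 3^2 × 7 = 252.
Laps for period 36: 252 / 36 = 7.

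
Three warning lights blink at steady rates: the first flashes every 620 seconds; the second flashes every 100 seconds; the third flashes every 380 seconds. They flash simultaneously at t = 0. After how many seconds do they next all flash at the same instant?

58900 seconds

They coincide at every common multiple of the periods; the first is the LCM.
620 = 2^2 × 5 × 31
100 = 2^2 × 5^2
380 = 2^2 × 5 × 19
LCM(620, 100, 380) = 2^2 × 5^2 × 19 × 31 = 58900.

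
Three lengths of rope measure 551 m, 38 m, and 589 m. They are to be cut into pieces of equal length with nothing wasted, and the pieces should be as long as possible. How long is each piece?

The greatest length dividing all of 551, 38, and 589 is their gcd.
551 = 19 × 29
38 = 2 × 19
589 = 19 × 31
gcd(551, 38, 589) = 19.

19 m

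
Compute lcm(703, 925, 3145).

298775

703 = 19 × 37
925 = 5^2 × 37
3145 = 5 × 17 × 37
LCM(703, 925, 3145) = 5^2 × 17 × 19 × 37 = 298775.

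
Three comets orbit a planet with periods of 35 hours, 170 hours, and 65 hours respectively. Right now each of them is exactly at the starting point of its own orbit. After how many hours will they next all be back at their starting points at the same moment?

They coincide at every common multiple of the periods; the first is the LCM.
35 = 5 × 7
170 = 2 × 5 × 17
65 = 5 × 13
LCM(35, 170, 65) = 2 × 5 × 7 × 13 × 17 = 15470.

15470 hours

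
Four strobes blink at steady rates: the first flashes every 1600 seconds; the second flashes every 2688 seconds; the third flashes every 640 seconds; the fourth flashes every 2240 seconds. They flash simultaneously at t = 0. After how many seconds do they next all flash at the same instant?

67200 seconds

We need the least common multiple of the intervals.
1600 = 2^6 × 5^2
2688 = 2^7 × 3 × 7
640 = 2^7 × 5
2240 = 2^6 × 5 × 7
LCM(1600, 2688, 640, 2240) = 2^7 × 3 × 5^2 × 7 = 67200.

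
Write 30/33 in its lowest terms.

30 = 2 × 3 × 5
33 = 3 × 11
gcd(30, 33) = 3.
Divide numerator and denominator by 3: 30/33 = 10/11.

10/11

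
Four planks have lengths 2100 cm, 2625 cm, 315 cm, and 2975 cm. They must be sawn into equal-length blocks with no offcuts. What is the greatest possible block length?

35 cm

This is the greatest common divisor of 2100, 2625, 315, and 2975.
2100 = 2^2 × 3 × 5^2 × 7
2625 = 3 × 5^3 × 7
315 = 3^2 × 5 × 7
2975 = 5^2 × 7 × 17
gcd(2100, 2625, 315, 2975) = 5 × 7 = 35.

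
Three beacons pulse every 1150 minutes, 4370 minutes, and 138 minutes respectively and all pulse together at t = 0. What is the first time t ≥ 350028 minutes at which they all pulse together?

393300 minutes

Joint pulses occur at multiples of LCM(1150, 4370, 138).
1150 = 2 × 5^2 × 23
4370 = 2 × 5 × 19 × 23
138 = 2 × 3 × 23
LCM(1150, 4370, 138) = 2 × 3 × 5^2 × 19 × 23 = 65550.
Smallest multiple of 65550 that is ≥ 350028: ⌈350028/65550⌉ × 65550 = 6 × 65550 = 393300.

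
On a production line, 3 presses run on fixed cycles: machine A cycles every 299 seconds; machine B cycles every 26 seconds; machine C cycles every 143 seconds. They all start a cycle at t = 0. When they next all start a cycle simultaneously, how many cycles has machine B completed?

All finish a whole number of cycles simultaneously at t = LCM of the periods.
299 = 13 × 23
26 = 2 × 13
143 = 11 × 13
LCM(299, 26, 143) = 2 × 11 × 13 × 23 = 6578.
Cycles for period 26: 6578 / 26 = 253.

253 cycles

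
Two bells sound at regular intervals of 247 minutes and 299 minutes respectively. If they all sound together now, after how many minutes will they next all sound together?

The first simultaneous occurrence is after LCM of the individual periods.
247 = 13 × 19
299 = 13 × 23
LCM(247, 299) = 13 × 19 × 23 = 5681.

5681 minutes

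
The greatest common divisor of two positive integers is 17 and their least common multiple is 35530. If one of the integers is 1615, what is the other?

For two integers, gcd × lcm = product, so the other is (17 × 35530) / 1615 = 604010 / 1615 = 374.

374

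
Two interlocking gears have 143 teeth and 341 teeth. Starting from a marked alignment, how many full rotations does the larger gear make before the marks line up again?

All finish a whole number of cycles simultaneously at t = LCM of the periods.
143 = 11 × 13
341 = 11 × 31
LCM(143, 341) = 11 × 13 × 31 = 4433.
Rotations for period 341: 4433 / 341 = 13.

13 rotations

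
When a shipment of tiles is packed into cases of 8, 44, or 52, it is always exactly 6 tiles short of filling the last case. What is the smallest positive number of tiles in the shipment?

1138

Being 6 short of a full case of size k means N ≡ −6 (mod k), i.e. N + 6 is a multiple of each size.
8 = 2^3
44 = 2^2 × 11
52 = 2^2 × 13
LCM(8, 44, 52) = 2^3 × 11 × 13 = 1144.
Smallest positive N is 1144 − 6 = 1138.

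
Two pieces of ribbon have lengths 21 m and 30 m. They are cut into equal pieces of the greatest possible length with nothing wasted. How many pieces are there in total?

17

Piece length = gcd(21, 30).
21 = 3 × 7
30 = 2 × 3 × 5
gcd(21, 30) = 3.
Total pieces = 21/3 + 30/3 = 7 + 10 = 17.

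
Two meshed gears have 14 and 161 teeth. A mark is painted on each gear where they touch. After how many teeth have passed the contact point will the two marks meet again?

They coincide at every common multiple of the periods; the first is the LCM.
14 = 2 × 7
161 = 7 × 23
LCM(14, 161) = 2 × 7 × 23 = 322.

322 teeth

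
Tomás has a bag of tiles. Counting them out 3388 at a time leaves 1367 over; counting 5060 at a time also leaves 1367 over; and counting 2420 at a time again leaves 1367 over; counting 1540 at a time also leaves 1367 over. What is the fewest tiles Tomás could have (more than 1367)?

N − 1367 must be a common multiple of 3388, 5060, 2420, and 1540.
3388 = 2^2 × 7 × 11^2
5060 = 2^2 × 5 × 11 × 23
2420 = 2^2 × 5 × 11^2
1540 = 2^2 × 5 × 7 × 11
LCM(3388, 5060, 2420, 1540) = 2^2 × 5 × 7 × 11^2 × 23 = 389620.
Smallest N > 1367 is LCM + 1367 = 389620 + 1367 = 390987.

390987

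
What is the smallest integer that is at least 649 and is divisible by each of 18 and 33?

The integer must be a common multiple of 18 and 33, so a multiple of their LCM.
18 = 2 × 3^2
33 = 3 × 11
LCM(18, 33) = 2 × 3^2 × 11 = 198.
Smallest multiple of 198 that is ≥ 649: ⌈649/198⌉ × 198 = 4 × 198 = 792.

792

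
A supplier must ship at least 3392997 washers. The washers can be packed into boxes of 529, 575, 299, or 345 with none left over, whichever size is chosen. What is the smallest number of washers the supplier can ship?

The number of washers must be a common multiple of 529, 575, 299, and 345, so a multiple of their LCM.
529 = 23^2
575 = 5^2 × 23
299 = 13 × 23
345 = 3 × 5 × 23
LCM(529, 575, 299, 345) = 3 × 5^2 × 13 × 23^2 = 515775.
Smallest multiple of 515775 that is ≥ 3392997: ⌈3392997/515775⌉ × 515775 = 7 × 515775 = 3610425.

3610425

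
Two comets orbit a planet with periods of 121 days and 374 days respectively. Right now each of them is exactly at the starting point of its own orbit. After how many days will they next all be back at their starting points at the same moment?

4114 days

We need the least common multiple of the intervals.
121 = 11^2
374 = 2 × 11 × 17
LCM(121, 374) = 2 × 11^2 × 17 = 4114.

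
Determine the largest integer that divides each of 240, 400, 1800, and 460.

240 = 2^4 × 3 × 5
400 = 2^4 × 5^2
1800 = 2^3 × 3^2 × 5^2
460 = 2^2 × 5 × 23
gcd(240, 400, 1800, 460) = 2^2 × 5 = 20.

20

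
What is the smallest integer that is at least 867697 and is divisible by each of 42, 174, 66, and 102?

911064

The integer must be a common multiple of 42, 174, 66, and 102, so a multiple of their LCM.
42 = 2 × 3 × 7
174 = 2 × 3 × 29
66 = 2 × 3 × 11
102 = 2 × 3 × 17
LCM(42, 174, 66, 102) = 2 × 3 × 7 × 11 × 17 × 29 = 227766.
Smallest multiple of 227766 that is ≥ 867697: ⌈867697/227766⌉ × 227766 = 4 × 227766 = 911064.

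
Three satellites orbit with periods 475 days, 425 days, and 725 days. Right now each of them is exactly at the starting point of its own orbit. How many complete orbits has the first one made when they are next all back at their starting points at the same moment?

All finish a whole number of cycles simultaneously at t = LCM of the periods.
475 = 5^2 × 19
425 = 5^2 × 17
725 = 5^2 × 29
LCM(475, 425, 725) = 5^2 × 17 × 19 × 29 = 234175.
Orbits for period 475: 234175 / 475 = 493.

493 orbits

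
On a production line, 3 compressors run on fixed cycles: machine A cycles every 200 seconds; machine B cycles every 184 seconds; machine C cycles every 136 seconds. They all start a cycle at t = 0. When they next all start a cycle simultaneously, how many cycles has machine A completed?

They are all back at their starting positions together after one LCM of the periods.
200 = 2^3 × 5^2
184 = 2^3 × 23
136 = 2^3 × 17
LCM(200, 184, 136) = 2^3 × 5^2 × 17 × 23 = 78200.
Cycles for period 200: 78200 / 200 = 391.

391 cycles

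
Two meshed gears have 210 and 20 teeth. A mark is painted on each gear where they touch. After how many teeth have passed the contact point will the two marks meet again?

420 teeth

We need the least common multiple of the intervals.
210 = 2 × 3 × 5 × 7
20 = 2^2 × 5
LCM(210, 20) = 2^2 × 3 × 5 × 7 = 420.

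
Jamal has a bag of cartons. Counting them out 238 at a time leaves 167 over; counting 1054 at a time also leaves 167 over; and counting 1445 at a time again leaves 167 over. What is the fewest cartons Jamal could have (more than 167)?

627297

N − 167 must be a common multiple of 238, 1054, and 1445.
238 = 2 × 7 × 17
1054 = 2 × 17 × 31
1445 = 5 × 17^2
LCM(238, 1054, 1445) = 2 × 5 × 7 × 17^2 × 31 = 627130.
Smallest N > 167 is LCM + 167 = 627130 + 167 = 627297.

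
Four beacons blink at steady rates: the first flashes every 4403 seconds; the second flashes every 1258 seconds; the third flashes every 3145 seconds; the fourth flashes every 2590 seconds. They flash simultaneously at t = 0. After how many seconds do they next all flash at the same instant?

44030 seconds

The first simultaneous occurrence is after LCM of the individual periods.
4403 = 7 × 17 × 37
1258 = 2 × 17 × 37
3145 = 5 × 17 × 37
2590 = 2 × 5 × 7 × 37
LCM(4403, 1258, 3145, 2590) = 2 × 5 × 7 × 17 × 37 = 44030.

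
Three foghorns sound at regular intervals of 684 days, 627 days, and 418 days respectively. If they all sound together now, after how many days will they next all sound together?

We need the least common multiple of the intervals.
684 = 2^2 × 3^2 × 19
627 = 3 × 11 × 19
418 = 2 × 11 × 19
LCM(684, 627, 418) = 2^2 × 3^2 × 11 × 19 = 7524.

7524 days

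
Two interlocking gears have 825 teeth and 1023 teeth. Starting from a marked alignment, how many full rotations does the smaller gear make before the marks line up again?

31 rotations

The first common completion time is the LCM of the periods.
825 = 3 × 5^2 × 11
1023 = 3 × 11 × 31
LCM(825, 1023) = 3 × 5^2 × 11 × 31 = 25575.
Rotations for period 825: 25575 / 825 = 31.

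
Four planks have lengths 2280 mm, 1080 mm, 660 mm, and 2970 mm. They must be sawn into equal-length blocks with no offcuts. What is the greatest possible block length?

30 mm

The block length must divide every plank, so the greatest is gcd(2280, 1080, 660, 2970).
2280 = 2^3 × 3 × 5 × 19
1080 = 2^3 × 3^3 × 5
660 = 2^2 × 3 × 5 × 11
2970 = 2 × 3^3 × 5 × 11
gcd(2280, 1080, 660, 2970) = 2 × 3 × 5 = 30.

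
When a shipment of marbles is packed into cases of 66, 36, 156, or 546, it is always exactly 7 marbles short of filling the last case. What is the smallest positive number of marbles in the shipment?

Being 7 short of a full case of size k means N ≡ −7 (mod k), i.e. N + 7 is a multiple of each size.
66 = 2 × 3 × 11
36 = 2^2 × 3^2
156 = 2^2 × 3 × 13
546 = 2 × 3 × 7 × 13
LCM(66, 36, 156, 546) = 2^2 × 3^2 × 7 × 11 × 13 = 36036.
Smallest positive N is 36036 − 7 = 36029.

36029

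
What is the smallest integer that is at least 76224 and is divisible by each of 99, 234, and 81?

The integer must be a common multiple of 99, 234, and 81, so a multiple of their LCM.
99 = 3^2 × 11
234 = 2 × 3^2 × 13
81 = 3^4
LCM(99, 234, 81) = 2 × 3^4 × 11 × 13 = 23166.
Smallest multiple of 23166 that is ≥ 76224: ⌈76224/23166⌉ × 23166 = 4 × 23166 = 92664.

92664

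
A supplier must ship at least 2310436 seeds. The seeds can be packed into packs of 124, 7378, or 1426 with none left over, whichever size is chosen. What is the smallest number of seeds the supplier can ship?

The number of seeds must be a common multiple of 124, 7378, and 1426, so a multiple of their LCM.
124 = 2^2 × 31
7378 = 2 × 7 × 17 × 31
1426 = 2 × 23 × 31
LCM(124, 7378, 1426) = 2^2 × 7 × 17 × 23 × 31 = 339388.
Smallest multiple of 339388 that is ≥ 2310436: ⌈2310436/339388⌉ × 339388 = 7 × 339388 = 2375716.

2375716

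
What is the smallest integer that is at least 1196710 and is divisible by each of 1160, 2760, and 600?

The integer must be a common multiple of 1160, 2760, and 600, so a multiple of their LCM.
1160 = 2^3 × 5 × 29
2760 = 2^3 × 3 × 5 × 23
600 = 2^3 × 3 × 5^2
LCM(1160, 2760, 600) = 2^3 × 3 × 5^2 × 23 × 29 = 400200.
Smallest multiple of 400200 that is ≥ 1196710: ⌈1196710/400200⌉ × 400200 = 3 × 400200 = 1200600.

1200600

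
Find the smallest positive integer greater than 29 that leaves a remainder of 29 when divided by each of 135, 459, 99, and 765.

N − 29 must be a common multiple of 135, 459, 99, and 765.
135 = 3^3 × 5
459 = 3^3 × 17
99 = 3^2 × 11
765 = 3^2 × 5 × 17
LCM(135, 459, 99, 765) = 3^3 × 5 × 11 × 17 = 25245.
Smallest N > 29 is LCM + 29 = 25245 + 29 = 25274.

25274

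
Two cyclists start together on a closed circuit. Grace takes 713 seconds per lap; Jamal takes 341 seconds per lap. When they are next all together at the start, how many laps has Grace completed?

11 laps

They are all back at their starting positions together after one LCM of the periods.
713 = 23 × 31
341 = 11 × 31
LCM(713, 341) = 11 × 23 × 31 = 7843.
Laps for period 713: 7843 / 713 = 11.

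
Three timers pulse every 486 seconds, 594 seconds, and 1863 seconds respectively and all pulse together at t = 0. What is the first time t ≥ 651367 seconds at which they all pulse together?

Joint pulses occur at multiples of LCM(486, 594, 1863).
486 = 2 × 3^5
594 = 2 × 3^3 × 11
1863 = 3^4 × 23
LCM(486, 594, 1863) = 2 × 3^5 × 11 × 23 = 122958.
Smallest multiple of 122958 that is ≥ 651367: ⌈651367/122958⌉ × 122958 = 6 × 122958 = 737748.

737748 seconds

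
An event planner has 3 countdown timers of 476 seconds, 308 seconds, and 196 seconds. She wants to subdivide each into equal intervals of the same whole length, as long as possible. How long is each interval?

28 seconds

The interval must divide each timer length; the longest such is the gcd.
476 = 2^2 × 7 × 17
308 = 2^2 × 7 × 11
196 = 2^2 × 7^2
gcd(476, 308, 196) = 2^2 × 7 = 28.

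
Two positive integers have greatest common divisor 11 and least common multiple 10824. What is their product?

For any two positive integers, gcd × lcm = product = 11 × 10824 = 119064.

119064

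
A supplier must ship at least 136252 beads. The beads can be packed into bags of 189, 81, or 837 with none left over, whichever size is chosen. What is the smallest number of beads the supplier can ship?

The number of beads must be a common multiple of 189, 81, and 837, so a multiple of their LCM.
189 = 3^3 × 7
81 = 3^4
837 = 3^3 × 31
LCM(189, 81, 837) = 3^4 × 7 × 31 = 17577.
Smallest multiple of 17577 that is ≥ 136252: ⌈136252/17577⌉ × 17577 = 8 × 17577 = 140616.

140616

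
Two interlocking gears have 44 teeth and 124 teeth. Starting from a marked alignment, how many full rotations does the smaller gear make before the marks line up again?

31 rotations

They are all back at their starting positions together after one LCM of the periods.
44 = 2^2 × 11
124 = 2^2 × 31
LCM(44, 124) = 2^2 × 11 × 31 = 1364.
Rotations for period 44: 1364 / 44 = 31.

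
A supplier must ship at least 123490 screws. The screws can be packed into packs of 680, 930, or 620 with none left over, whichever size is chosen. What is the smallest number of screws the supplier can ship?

The number of screws must be a common multiple of 680, 930, and 620, so a multiple of their LCM.
680 = 2^3 × 5 × 17
930 = 2 × 3 × 5 × 31
620 = 2^2 × 5 × 31
LCM(680, 930, 620) = 2^3 × 3 × 5 × 17 × 31 = 63240.
Smallest multiple of 63240 that is ≥ 123490: ⌈123490/63240⌉ × 63240 = 2 × 63240 = 126480.

126480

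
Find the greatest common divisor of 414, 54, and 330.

6

414 = 2 × 3^2 × 23
54 = 2 × 3^3
330 = 2 × 3 × 5 × 11
gcd(414, 54, 330) = 2 × 3 = 6.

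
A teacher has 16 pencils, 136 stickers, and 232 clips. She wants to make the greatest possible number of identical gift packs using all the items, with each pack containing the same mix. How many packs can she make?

The pack count must divide each quantity, so the greatest is gcd(16, 136, 232).
16 = 2^4
136 = 2^3 × 17
232 = 2^3 × 29
gcd(16, 136, 232) = 2^3 = 8.

8 packs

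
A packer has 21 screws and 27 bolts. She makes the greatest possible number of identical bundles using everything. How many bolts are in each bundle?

9

Number of bundles = gcd(21, 27).
21 = 3 × 7
27 = 3^3
gcd(21, 27) = 3.
bolts per bundle = 27 / 3 = 9.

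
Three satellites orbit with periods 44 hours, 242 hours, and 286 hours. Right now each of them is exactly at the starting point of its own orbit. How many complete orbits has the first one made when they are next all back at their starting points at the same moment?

The first common completion time is the LCM of the periods.
44 = 2^2 × 11
242 = 2 × 11^2
286 = 2 × 11 × 13
LCM(44, 242, 286) = 2^2 × 11^2 × 13 = 6292.
Orbits for period 44: 6292 / 44 = 143.

143 orbits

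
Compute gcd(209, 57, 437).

19

209 = 11 × 19
57 = 3 × 19
437 = 19 × 23
gcd(209, 57, 437) = 19.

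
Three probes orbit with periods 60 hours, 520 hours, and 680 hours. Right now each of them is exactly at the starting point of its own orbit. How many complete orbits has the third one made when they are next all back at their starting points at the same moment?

The first common completion time is the LCM of the periods.
60 = 2^2 × 3 × 5
520 = 2^3 × 5 × 13
680 = 2^3 × 5 × 17
LCM(60, 520, 680) = 2^3 × 3 × 5 × 13 × 17 = 26520.
Orbits for period 680: 26520 / 680 = 39.

39 orbits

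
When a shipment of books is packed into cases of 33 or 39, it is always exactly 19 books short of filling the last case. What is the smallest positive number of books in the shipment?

Being 19 short of a full case of size k means N ≡ −19 (mod k), i.e. N + 19 is a multiple of each size.
33 = 3 × 11
39 = 3 × 13
LCM(33, 39) = 3 × 11 × 13 = 429.
Smallest positive N is 429 − 19 = 410.

410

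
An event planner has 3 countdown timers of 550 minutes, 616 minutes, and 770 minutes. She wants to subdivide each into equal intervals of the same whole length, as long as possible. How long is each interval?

The interval must divide each timer length; the longest such is the gcd.
550 = 2 × 5^2 × 11
616 = 2^3 × 7 × 11
770 = 2 × 5 × 7 × 11
gcd(550, 616, 770) = 2 × 11 = 22.

22 minutes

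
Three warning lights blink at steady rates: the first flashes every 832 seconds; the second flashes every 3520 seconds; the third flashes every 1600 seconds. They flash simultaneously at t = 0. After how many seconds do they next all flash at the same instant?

They coincide at every common multiple of the periods; the first is the LCM.
832 = 2^6 × 13
3520 = 2^6 × 5 × 11
1600 = 2^6 × 5^2
LCM(832, 3520, 1600) = 2^6 × 5^2 × 11 × 13 = 228800.

228800 seconds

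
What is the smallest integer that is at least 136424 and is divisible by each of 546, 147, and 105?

152880

The integer must be a common multiple of 546, 147, and 105, so a multiple of their LCM.
546 = 2 × 3 × 7 × 13
147 = 3 × 7^2
105 = 3 × 5 × 7
LCM(546, 147, 105) = 2 × 3 × 5 × 7^2 × 13 = 19110.
Smallest multiple of 19110 that is ≥ 136424: ⌈136424/19110⌉ × 19110 = 8 × 19110 = 152880.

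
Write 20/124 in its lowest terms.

5/31

20 = 2^2 × 5
124 = 2^2 × 31
gcd(20, 124) = 2^2 = 4.
Divide numerator and denominator by 4: 20/124 = 5/31.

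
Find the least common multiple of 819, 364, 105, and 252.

16380

819 = 3^2 × 7 × 13
364 = 2^2 × 7 × 13
105 = 3 × 5 × 7
252 = 2^2 × 3^2 × 7
LCM(819, 364, 105, 252) = 2^2 × 3^2 × 5 × 7 × 13 = 16380.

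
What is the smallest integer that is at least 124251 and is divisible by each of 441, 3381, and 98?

The integer must be a common multiple of 441, 3381, and 98, so a multiple of their LCM.
441 = 3^2 × 7^2
3381 = 3 × 7^2 × 23
98 = 2 × 7^2
LCM(441, 3381, 98) = 2 × 3^2 × 7^2 × 23 = 20286.
Smallest multiple of 20286 that is ≥ 124251: ⌈124251/20286⌉ × 20286 = 7 × 20286 = 142002.

142002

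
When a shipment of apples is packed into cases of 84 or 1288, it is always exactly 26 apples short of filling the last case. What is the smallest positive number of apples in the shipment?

Being 26 short of a full case of size k means N ≡ −26 (mod k), i.e. N + 26 is a multiple of each size.
84 = 2^2 × 3 × 7
1288 = 2^3 × 7 × 23
LCM(84, 1288) = 2^3 × 3 × 7 × 23 = 3864.
Smallest positive N is 3864 − 26 = 3838.

3838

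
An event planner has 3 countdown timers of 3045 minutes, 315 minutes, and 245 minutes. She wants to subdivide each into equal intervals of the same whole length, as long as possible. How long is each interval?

35 minutes

The interval must divide each timer length; the longest such is the gcd.
3045 = 3 × 5 × 7 × 29
315 = 3^2 × 5 × 7
245 = 5 × 7^2
gcd(3045, 315, 245) = 5 × 7 = 35.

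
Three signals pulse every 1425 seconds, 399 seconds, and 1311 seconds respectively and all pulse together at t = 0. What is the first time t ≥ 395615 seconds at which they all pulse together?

Joint pulses occur at multiples of LCM(1425, 399, 1311).
1425 = 3 × 5^2 × 19
399 = 3 × 7 × 19
1311 = 3 × 19 × 23
LCM(1425, 399, 1311) = 3 × 5^2 × 7 × 19 × 23 = 229425.
Smallest multiple of 229425 that is ≥ 395615: ⌈395615/229425⌉ × 229425 = 2 × 229425 = 458850.

458850 seconds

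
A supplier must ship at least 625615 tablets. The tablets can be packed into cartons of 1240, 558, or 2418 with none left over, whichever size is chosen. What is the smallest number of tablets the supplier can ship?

725400

The number of tablets must be a common multiple of 1240, 558, and 2418, so a multiple of their LCM.
1240 = 2^3 × 5 × 31
558 = 2 × 3^2 × 31
2418 = 2 × 3 × 13 × 31
LCM(1240, 558, 2418) = 2^3 × 3^2 × 5 × 13 × 31 = 145080.
Smallest multiple of 145080 that is ≥ 625615: ⌈625615/145080⌉ × 145080 = 5 × 145080 = 725400.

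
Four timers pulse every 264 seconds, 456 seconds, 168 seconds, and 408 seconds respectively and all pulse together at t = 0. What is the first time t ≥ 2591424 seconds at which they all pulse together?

Joint pulses occur at multiples of LCM(264, 456, 168, 408).
264 = 2^3 × 3 × 11
456 = 2^3 × 3 × 19
168 = 2^3 × 3 × 7
408 = 2^3 × 3 × 17
LCM(264, 456, 168, 408) = 2^3 × 3 × 7 × 11 × 17 × 19 = 596904.
Smallest multiple of 596904 that is ≥ 2591424: ⌈2591424/596904⌉ × 596904 = 5 × 596904 = 2984520.

2984520 seconds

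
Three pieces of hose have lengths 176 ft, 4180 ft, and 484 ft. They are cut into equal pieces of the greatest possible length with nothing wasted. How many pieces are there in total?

Piece length = gcd(176, 4180, 484).
176 = 2^4 × 11
4180 = 2^2 × 5 × 11 × 19
484 = 2^2 × 11^2
gcd(176, 4180, 484) = 2^2 × 11 = 44.
Total pieces = 176/44 + 4180/44 + 484/44 = 4 + 95 + 11 = 110.

110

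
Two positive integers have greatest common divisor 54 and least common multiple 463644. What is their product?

For any two positive integers, gcd × lcm = product = 54 × 463644 = 25036776.

25036776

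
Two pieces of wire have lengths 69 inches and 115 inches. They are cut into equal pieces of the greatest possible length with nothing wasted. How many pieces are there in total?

Piece length = gcd(69, 115).
69 = 3 × 23
115 = 5 × 23
gcd(69, 115) = 23.
Total pieces = 69/23 + 115/23 = 3 + 5 = 8.

8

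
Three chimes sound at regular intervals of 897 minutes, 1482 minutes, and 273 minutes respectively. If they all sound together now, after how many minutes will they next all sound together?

238602 minutes

The first simultaneous occurrence is after LCM of the individual periods.
897 = 3 × 13 × 23
1482 = 2 × 3 × 13 × 19
273 = 3 × 7 × 13
LCM(897, 1482, 273) = 2 × 3 × 7 × 13 × 19 × 23 = 238602.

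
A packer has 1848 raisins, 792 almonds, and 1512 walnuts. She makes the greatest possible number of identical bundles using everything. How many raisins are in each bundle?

Number of bundles = gcd(1848, 792, 1512).
1848 = 2^3 × 3 × 7 × 11
792 = 2^3 × 3^2 × 11
1512 = 2^3 × 3^3 × 7
gcd(1848, 792, 1512) = 2^3 × 3 = 24.
raisins per bundle = 1848 / 24 = 77.

77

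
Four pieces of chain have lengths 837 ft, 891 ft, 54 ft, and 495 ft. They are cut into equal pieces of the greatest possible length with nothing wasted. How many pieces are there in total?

Piece length = gcd(837, 891, 54, 495).
837 = 3^3 × 31
891 = 3^4 × 11
54 = 2 × 3^3
495 = 3^2 × 5 × 11
gcd(837, 891, 54, 495) = 3^2 = 9.
Total pieces = 837/9 + 891/9 + 54/9 + 495/9 = 93 + 99 + 6 + 55 = 253.

253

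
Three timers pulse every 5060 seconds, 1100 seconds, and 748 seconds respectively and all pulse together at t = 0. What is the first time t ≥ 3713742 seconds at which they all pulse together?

Joint pulses occur at multiples of LCM(5060, 1100, 748).
5060 = 2^2 × 5 × 11 × 23
1100 = 2^2 × 5^2 × 11
748 = 2^2 × 11 × 17
LCM(5060, 1100, 748) = 2^2 × 5^2 × 11 × 17 × 23 = 430100.
Smallest multiple of 430100 that is ≥ 3713742: ⌈3713742/430100⌉ × 430100 = 9 × 430100 = 3870900.

3870900 seconds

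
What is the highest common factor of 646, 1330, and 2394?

646 = 2 × 17 × 19
1330 = 2 × 5 × 7 × 19
2394 = 2 × 3^2 × 7 × 19
gcd(646, 1330, 2394) = 2 × 19 = 38.

38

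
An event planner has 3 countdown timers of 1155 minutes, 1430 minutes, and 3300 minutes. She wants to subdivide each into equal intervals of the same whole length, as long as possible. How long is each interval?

55 minutes

The interval must divide each timer length; the longest such is the gcd.
1155 = 3 × 5 × 7 × 11
1430 = 2 × 5 × 11 × 13
3300 = 2^2 × 3 × 5^2 × 11
gcd(1155, 1430, 3300) = 5 × 11 = 55.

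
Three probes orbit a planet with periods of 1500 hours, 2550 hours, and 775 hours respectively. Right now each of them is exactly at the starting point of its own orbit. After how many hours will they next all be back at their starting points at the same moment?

They coincide at every common multiple of the periods; the first is the LCM.
1500 = 2^2 × 3 × 5^3
2550 = 2 × 3 × 5^2 × 17
775 = 5^2 × 31
LCM(1500, 2550, 775) = 2^2 × 3 × 5^3 × 17 × 31 = 790500.

790500 hours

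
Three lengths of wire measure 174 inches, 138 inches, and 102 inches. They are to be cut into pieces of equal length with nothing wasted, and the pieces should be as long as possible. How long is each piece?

Each piece length must divide every original length, so the longest possible is gcd(174, 138, 102).
174 = 2 × 3 × 29
138 = 2 × 3 × 23
102 = 2 × 3 × 17
gcd(174, 138, 102) = 2 × 3 = 6.

6 inches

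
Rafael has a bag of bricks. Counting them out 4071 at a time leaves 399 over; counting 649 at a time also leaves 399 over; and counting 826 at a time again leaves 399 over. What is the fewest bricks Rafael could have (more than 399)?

N − 399 must be a common multiple of 4071, 649, and 826.
4071 = 3 × 23 × 59
649 = 11 × 59
826 = 2 × 7 × 59
LCM(4071, 649, 826) = 2 × 3 × 7 × 11 × 23 × 59 = 626934.
Smallest N > 399 is LCM + 399 = 626934 + 399 = 627333.

627333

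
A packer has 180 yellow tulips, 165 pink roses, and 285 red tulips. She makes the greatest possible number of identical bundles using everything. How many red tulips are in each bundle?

19

Number of bundles = gcd(180, 165, 285).
180 = 2^2 × 3^2 × 5
165 = 3 × 5 × 11
285 = 3 × 5 × 19
gcd(180, 165, 285) = 3 × 5 = 15.
red tulips per bundle = 285 / 15 = 19.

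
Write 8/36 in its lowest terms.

2/9

8 = 2^3
36 = 2^2 × 3^2
gcd(8, 36) = 2^2 = 4.
Divide numerator and denominator by 4: 8/36 = 2/9.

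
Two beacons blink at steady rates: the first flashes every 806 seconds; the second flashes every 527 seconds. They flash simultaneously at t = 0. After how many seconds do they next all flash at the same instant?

They coincide at every common multiple of the periods; the first is the LCM.
806 = 2 × 13 × 31
527 = 17 × 31
LCM(806, 527) = 2 × 13 × 17 × 31 = 13702.

13702 seconds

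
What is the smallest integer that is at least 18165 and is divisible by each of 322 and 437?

18354

The integer must be a common multiple of 322 and 437, so a multiple of their LCM.
322 = 2 × 7 × 23
437 = 19 × 23
LCM(322, 437) = 2 × 7 × 19 × 23 = 6118.
Smallest multiple of 6118 that is ≥ 18165: ⌈18165/6118⌉ × 6118 = 3 × 6118 = 18354.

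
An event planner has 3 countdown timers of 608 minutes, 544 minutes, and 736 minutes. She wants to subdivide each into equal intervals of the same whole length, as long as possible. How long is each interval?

The interval must divide each timer length; the longest such is the gcd.
608 = 2^5 × 19
544 = 2^5 × 17
736 = 2^5 × 23
gcd(608, 544, 736) = 2^5 = 32.

32 minutes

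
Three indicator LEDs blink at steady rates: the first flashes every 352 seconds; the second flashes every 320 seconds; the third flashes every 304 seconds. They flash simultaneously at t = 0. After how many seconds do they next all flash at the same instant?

66880 seconds

We need the least common multiple of the intervals.
352 = 2^5 × 11
320 = 2^6 × 5
304 = 2^4 × 19
LCM(352, 320, 304) = 2^6 × 5 × 11 × 19 = 66880.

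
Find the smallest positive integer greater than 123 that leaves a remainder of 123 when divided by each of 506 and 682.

N − 123 must be a common multiple of 506 and 682.
506 = 2 × 11 × 23
682 = 2 × 11 × 31
LCM(506, 682) = 2 × 11 × 23 × 31 = 15686.
Smallest N > 123 is LCM + 123 = 15686 + 123 = 15809.

15809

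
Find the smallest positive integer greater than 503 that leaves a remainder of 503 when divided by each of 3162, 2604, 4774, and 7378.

487451

N − 503 must be a common multiple of 3162, 2604, 4774, and 7378.
3162 = 2 × 3 × 17 × 31
2604 = 2^2 × 3 × 7 × 31
4774 = 2 × 7 × 11 × 31
7378 = 2 × 7 × 17 × 31
LCM(3162, 2604, 4774, 7378) = 2^2 × 3 × 7 × 11 × 17 × 31 = 486948.
Smallest N > 503 is LCM + 503 = 486948 + 503 = 487451.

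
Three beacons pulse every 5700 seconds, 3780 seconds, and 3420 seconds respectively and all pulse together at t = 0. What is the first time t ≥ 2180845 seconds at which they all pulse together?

Joint pulses occur at multiples of LCM(5700, 3780, 3420).
5700 = 2^2 × 3 × 5^2 × 19
3780 = 2^2 × 3^3 × 5 × 7
3420 = 2^2 × 3^2 × 5 × 19
LCM(5700, 3780, 3420) = 2^2 × 3^3 × 5^2 × 7 × 19 = 359100.
Smallest multiple of 359100 that is ≥ 2180845: ⌈2180845/359100⌉ × 359100 = 7 × 359100 = 2513700.

2513700 seconds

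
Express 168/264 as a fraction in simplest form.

168 = 2^3 × 3 × 7
264 = 2^3 × 3 × 11
gcd(168, 264) = 2^3 × 3 = 24.
Divide numerator and denominator by 24: 168/264 = 7/11.

7/11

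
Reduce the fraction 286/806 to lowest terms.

11/31

286 = 2 × 11 × 13
806 = 2 × 13 × 31
gcd(286, 806) = 2 × 13 = 26.
Divide numerator and denominator by 26: 286/806 = 11/31.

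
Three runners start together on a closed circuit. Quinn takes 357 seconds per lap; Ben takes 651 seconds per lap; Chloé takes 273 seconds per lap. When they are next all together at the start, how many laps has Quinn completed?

403 laps

All finish a whole number of cycles simultaneously at t = LCM of the periods.
357 = 3 × 7 × 17
651 = 3 × 7 × 31
273 = 3 × 7 × 13
LCM(357, 651, 273) = 3 × 7 × 13 × 17 × 31 = 143871.
Laps for period 357: 143871 / 357 = 403.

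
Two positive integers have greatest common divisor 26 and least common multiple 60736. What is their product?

For any two positive integers, gcd × lcm = product = 26 × 60736 = 1579136.

1579136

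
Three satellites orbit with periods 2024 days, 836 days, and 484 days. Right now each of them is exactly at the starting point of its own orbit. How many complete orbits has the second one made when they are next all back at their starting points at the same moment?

They are all back at their starting positions together after one LCM of the periods.
2024 = 2^3 × 11 × 23
836 = 2^2 × 11 × 19
484 = 2^2 × 11^2
LCM(2024, 836, 484) = 2^3 × 11^2 × 19 × 23 = 423016.
Orbits for period 836: 423016 / 836 = 506.

506 orbits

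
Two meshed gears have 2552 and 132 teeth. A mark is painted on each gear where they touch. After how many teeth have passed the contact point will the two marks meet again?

7656 teeth

They coincide at every common multiple of the periods; the first is the LCM.
2552 = 2^3 × 11 × 29
132 = 2^2 × 3 × 11
LCM(2552, 132) = 2^3 × 3 × 11 × 29 = 7656.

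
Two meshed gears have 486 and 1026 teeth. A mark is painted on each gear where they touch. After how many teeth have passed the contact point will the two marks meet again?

9234 teeth

They coincide at every common multiple of the periods; the first is the LCM.
486 = 2 × 3^5
1026 = 2 × 3^3 × 19
LCM(486, 1026) = 2 × 3^5 × 19 = 9234.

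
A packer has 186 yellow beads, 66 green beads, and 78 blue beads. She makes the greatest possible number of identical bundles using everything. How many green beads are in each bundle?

Number of bundles = gcd(186, 66, 78).
186 = 2 × 3 × 31
66 = 2 × 3 × 11
78 = 2 × 3 × 13
gcd(186, 66, 78) = 2 × 3 = 6.
green beads per bundle = 66 / 6 = 11.

11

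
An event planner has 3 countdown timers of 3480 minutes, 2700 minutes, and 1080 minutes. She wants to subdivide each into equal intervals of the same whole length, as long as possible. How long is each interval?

The interval must divide each timer length; the longest such is the gcd.
3480 = 2^3 × 3 × 5 × 29
2700 = 2^2 × 3^3 × 5^2
1080 = 2^3 × 3^3 × 5
gcd(3480, 2700, 1080) = 2^2 × 3 × 5 = 60.

60 minutes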